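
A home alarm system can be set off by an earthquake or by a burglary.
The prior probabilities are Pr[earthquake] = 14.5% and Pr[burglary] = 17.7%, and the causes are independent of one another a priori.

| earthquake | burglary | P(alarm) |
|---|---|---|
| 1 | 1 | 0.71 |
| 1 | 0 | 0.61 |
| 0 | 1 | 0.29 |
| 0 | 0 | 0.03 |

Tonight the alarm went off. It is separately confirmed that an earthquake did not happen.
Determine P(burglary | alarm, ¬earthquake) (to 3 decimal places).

Numerator (weight on configurations with burglary): 0.29·0.177 = 0.051330
Denominator P(alarm | ¬earthquake): 0.03·0.823 + 0.29·0.177 = 0.076020
P(burglary | alarm, ¬earthquake) = 0.051330/0.076020 ≈ 0.675

P(burglary | alarm, ¬earthquake) ≈ 0.675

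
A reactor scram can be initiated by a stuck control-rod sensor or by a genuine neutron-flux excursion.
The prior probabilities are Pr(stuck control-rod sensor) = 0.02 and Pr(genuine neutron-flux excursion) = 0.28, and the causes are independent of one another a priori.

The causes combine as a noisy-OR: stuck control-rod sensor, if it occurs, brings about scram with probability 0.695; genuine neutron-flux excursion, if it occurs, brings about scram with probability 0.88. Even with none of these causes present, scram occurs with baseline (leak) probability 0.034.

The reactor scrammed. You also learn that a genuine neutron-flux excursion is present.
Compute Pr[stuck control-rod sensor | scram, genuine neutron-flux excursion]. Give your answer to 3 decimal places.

Pr[stuck control-rod sensor | scram, genuine neutron-flux excursion] ≈ 0.022

Under noisy-OR, P(scram | causes) = 1 − (1−0.034)·∏(1−qᵢ) over the active causes.
Sum P(scram|·) weighted by the priors over both values of stuck control-rod sensor:
  P(scram | genuine neutron-flux excursion) = 0.88408*0.98 + 0.964644*0.02
        = 0.866398 + 0.019293 = 0.885691
Keeping only the stuck control-rod sensor-present terms gives 0.019293, so
  P(stuck control-rod sensor | scram, genuine neutron-flux excursion) = 0.019293 / 0.885691 ≈ 0.022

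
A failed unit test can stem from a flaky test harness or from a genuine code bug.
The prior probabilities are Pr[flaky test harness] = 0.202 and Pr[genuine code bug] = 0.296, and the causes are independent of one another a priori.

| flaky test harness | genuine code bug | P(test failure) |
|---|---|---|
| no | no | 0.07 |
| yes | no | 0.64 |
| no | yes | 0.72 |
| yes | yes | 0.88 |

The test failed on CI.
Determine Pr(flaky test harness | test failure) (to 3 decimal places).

By total probability over the 4 (flaky test harness, genuine code bug) configurations:
  P(test failure) = 0.07×0.798×0.704 + 0.72×0.798×0.296 + 0.64×0.202×0.704 + 0.88×0.202×0.296
        = 0.039325 + 0.170070 + 0.091013 + 0.052617 = 0.353025
Keeping only the flaky test harness-present terms gives 0.143630, so
  P(flaky test harness | test failure) = 0.143630 / 0.353025 ≈ 0.407

Pr(flaky test harness | test failure) ≈ 0.407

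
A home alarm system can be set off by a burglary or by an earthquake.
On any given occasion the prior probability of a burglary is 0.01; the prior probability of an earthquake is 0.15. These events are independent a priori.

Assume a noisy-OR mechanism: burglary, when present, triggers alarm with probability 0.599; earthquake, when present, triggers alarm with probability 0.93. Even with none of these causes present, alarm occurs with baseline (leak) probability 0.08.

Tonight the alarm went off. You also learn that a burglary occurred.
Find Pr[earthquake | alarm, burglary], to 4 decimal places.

Pr[earthquake | alarm, burglary] ≈ 0.2141

Under noisy-OR, P(alarm | causes) = 1 − (1−0.08)·∏(1−qᵢ) over the active causes.
Weight on earthquake=true, given the evidence: 0.974176·0.15 = 0.146126
Denominator P(alarm | burglary): 0.63108·0.85 + 0.974176·0.15 = 0.682544
P(earthquake | alarm, burglary) = 0.146126/0.682544 ≈ 0.2141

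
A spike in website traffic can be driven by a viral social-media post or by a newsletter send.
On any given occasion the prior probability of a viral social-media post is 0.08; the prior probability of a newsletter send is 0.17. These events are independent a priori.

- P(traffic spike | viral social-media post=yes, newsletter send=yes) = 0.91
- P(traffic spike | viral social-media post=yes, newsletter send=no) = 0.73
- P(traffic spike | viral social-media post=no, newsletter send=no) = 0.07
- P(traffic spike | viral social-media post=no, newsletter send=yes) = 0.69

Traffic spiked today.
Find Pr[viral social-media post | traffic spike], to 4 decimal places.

Pr[viral social-media post | traffic spike] ≈ 0.2738

By total probability over the 4 (viral social-media post, newsletter send) configurations:
  P(traffic spike) = 0.07·0.92·0.83 + 0.69·0.92·0.17 + 0.73·0.08·0.83 + 0.91·0.08·0.17
        = 0.053452 + 0.107916 + 0.048472 + 0.012376 = 0.222216
The terms with viral social-media post present sum to 0.060848, so
  P(viral social-media post | traffic spike) = 0.060848 / 0.222216 ≈ 0.2738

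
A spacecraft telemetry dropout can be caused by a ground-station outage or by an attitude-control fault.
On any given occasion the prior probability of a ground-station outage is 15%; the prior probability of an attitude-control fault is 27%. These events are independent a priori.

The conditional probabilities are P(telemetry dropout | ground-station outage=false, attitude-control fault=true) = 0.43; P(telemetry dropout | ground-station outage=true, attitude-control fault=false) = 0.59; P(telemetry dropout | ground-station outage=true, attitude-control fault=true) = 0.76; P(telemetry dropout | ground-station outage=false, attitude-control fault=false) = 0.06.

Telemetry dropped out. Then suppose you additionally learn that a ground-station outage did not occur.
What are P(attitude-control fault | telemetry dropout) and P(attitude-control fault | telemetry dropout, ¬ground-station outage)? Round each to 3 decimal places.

Enumerate the 4 (ground-station outage, attitude-control fault) configurations and weight by the priors:
  P(telemetry dropout) = 0.06·0.85·0.73 + 0.43·0.85·0.27 + 0.59·0.15·0.73 + 0.76·0.15·0.27
        = 0.037230 + 0.098685 + 0.064605 + 0.030780 = 0.231300
The terms with attitude-control fault present sum to 0.129465, so
  P(attitude-control fault | telemetry dropout) = 0.129465 / 0.231300 ≈ 0.560

With the extra evidence:
Enumerate both values of attitude-control fault and weight by the priors:
  P(telemetry dropout | ¬ground-station outage) = 0.06*0.73 + 0.43*0.27
        = 0.043800 + 0.116100 = 0.159900
Keeping only the attitude-control fault-present terms gives 0.116100, so
  P(attitude-control fault | telemetry dropout, ¬ground-station outage) = 0.116100 / 0.159900 ≈ 0.726

P(attitude-control fault | telemetry dropout) ≈ 0.560; P(attitude-control fault | telemetry dropout, ¬ground-station outage) ≈ 0.726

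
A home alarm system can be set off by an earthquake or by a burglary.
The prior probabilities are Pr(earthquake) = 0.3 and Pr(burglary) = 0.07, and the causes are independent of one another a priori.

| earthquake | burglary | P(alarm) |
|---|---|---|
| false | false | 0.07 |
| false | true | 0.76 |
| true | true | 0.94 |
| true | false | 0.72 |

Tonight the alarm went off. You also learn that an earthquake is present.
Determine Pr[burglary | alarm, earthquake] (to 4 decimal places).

Pr[burglary | alarm, earthquake] ≈ 0.0895

Numerator (weight on configurations with burglary): 0.94×0.07 = 0.065800
Denominator P(alarm | earthquake): 0.72×0.93 + 0.94×0.07 = 0.735400
Posterior = 0.065800 / 0.735400 ≈ 0.0895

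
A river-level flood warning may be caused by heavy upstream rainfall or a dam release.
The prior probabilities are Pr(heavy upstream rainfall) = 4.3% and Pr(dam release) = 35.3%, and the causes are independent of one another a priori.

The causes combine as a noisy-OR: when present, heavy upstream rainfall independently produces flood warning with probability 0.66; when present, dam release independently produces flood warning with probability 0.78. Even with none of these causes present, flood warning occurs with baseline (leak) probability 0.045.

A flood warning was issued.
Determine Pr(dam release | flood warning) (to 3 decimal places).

Under noisy-OR, P(flood warning | causes) = 1 − (1−0.045)·∏(1−qᵢ) over the active causes.
Weight on dam release=true, given the evidence: 0.266845 + 0.014095 = 0.280940
Normalizer over all consistent configurations: 0.045×0.957×0.647 + 0.7899×0.957×0.353 + 0.6753×0.043×0.647 + 0.928566×0.043×0.353 = 0.327591
Posterior = 0.280940 / 0.327591 ≈ 0.858

Pr(dam release | flood warning) ≈ 0.858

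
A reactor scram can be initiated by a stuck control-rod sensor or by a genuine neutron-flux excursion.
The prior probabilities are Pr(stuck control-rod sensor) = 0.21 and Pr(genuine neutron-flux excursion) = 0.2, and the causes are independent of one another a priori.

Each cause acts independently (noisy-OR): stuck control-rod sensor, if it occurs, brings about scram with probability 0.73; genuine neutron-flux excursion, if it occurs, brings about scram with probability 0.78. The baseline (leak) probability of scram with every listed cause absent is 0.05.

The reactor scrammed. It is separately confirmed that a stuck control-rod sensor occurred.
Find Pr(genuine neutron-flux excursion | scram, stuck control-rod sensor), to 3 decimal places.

Under noisy-OR, P(scram | causes) = 1 − (1−0.05)·∏(1−qᵢ) over the active causes.
Numerator (weight on configurations with genuine neutron-flux excursion): 0.94357×0.2 = 0.188714
Denominator P(scram | stuck control-rod sensor): 0.7435×0.8 + 0.94357×0.2 = 0.783514
P(genuine neutron-flux excursion | scram, stuck control-rod sensor) = 0.188714/0.783514 ≈ 0.241

Pr(genuine neutron-flux excursion | scram, stuck control-rod sensor) ≈ 0.241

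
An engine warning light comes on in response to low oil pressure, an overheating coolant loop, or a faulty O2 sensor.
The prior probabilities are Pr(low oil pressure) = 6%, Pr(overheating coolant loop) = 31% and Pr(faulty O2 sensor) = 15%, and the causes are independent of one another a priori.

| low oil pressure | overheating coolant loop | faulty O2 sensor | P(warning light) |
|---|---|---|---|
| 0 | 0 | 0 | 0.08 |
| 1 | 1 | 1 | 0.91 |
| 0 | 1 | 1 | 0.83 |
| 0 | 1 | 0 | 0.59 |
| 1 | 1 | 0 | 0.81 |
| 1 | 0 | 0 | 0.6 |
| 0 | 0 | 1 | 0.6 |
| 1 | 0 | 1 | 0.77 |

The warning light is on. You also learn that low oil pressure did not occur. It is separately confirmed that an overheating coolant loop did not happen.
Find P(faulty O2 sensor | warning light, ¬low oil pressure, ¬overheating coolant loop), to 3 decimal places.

P(faulty O2 sensor | warning light, ¬low oil pressure, ¬overheating coolant loop) ≈ 0.570

Enumerate both values of faulty O2 sensor and weight by the priors:
  P(warning light | ¬low oil pressure, ¬overheating coolant loop) = 0.08*0.85 + 0.6*0.15
        = 0.068000 + 0.090000 = 0.158000
Keeping only the faulty O2 sensor-present terms gives 0.090000, so
  P(faulty O2 sensor | warning light, ¬low oil pressure, ¬overheating coolant loop) = 0.090000 / 0.158000 ≈ 0.570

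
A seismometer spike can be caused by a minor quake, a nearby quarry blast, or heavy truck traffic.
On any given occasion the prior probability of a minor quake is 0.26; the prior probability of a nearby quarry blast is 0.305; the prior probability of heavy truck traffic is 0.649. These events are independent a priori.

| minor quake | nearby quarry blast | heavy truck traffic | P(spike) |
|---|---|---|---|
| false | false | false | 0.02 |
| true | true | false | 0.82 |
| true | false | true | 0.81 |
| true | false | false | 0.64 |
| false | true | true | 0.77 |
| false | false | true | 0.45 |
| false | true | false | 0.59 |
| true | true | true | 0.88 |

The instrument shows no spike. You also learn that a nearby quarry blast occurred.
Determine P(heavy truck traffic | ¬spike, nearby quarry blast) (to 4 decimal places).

For the numerator, keep only heavy truck traffic=true terms: 0.110460 + 0.020249 = 0.130709
Normalizer over all consistent configurations: 0.41×0.74×0.351 + 0.23×0.74×0.649 + 0.18×0.26×0.351 + 0.12×0.26×0.649 = 0.253629
Posterior = 0.130709 / 0.253629 ≈ 0.5154

P(heavy truck traffic | ¬spike, nearby quarry blast) ≈ 0.5154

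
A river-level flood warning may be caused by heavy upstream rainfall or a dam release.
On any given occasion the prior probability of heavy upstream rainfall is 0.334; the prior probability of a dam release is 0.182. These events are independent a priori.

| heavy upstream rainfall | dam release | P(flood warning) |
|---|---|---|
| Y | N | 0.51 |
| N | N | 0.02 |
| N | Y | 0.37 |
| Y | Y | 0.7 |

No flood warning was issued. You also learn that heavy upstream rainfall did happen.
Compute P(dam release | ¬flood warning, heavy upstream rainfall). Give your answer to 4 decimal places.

Enumerate both values of dam release and weight by the priors:
  P(¬flood warning | heavy upstream rainfall) = 0.49·0.818 + 0.3·0.182
        = 0.400820 + 0.054600 = 0.455420
Keeping only the dam release-present terms gives 0.054600, so
  P(dam release | ¬flood warning, heavy upstream rainfall) = 0.054600 / 0.455420 ≈ 0.1199

P(dam release | ¬flood warning, heavy upstream rainfall) ≈ 0.1199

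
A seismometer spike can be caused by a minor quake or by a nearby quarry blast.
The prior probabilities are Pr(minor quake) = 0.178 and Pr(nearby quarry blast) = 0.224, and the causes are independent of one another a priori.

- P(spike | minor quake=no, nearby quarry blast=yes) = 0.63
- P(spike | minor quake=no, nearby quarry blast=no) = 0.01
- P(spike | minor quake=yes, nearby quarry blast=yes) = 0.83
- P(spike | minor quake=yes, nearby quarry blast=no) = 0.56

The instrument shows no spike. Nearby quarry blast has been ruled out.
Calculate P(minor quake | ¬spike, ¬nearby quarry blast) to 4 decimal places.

Numerator (weight on configurations with minor quake): 0.44×0.178 = 0.078320
The normalizing constant is 0.99×0.822 + 0.44×0.178 = 0.892100
Posterior = 0.078320 / 0.892100 ≈ 0.0878

P(minor quake | ¬spike, ¬nearby quarry blast) ≈ 0.0878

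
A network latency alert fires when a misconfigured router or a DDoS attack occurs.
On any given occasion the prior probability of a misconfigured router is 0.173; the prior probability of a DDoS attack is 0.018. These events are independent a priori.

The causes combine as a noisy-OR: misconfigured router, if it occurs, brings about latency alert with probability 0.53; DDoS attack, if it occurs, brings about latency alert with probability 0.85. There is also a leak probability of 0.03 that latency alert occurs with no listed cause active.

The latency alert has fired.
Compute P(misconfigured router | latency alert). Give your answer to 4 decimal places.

P(misconfigured router | latency alert) ≈ 0.7200

Under noisy-OR, P(latency alert | causes) = 1 − (1−0.03)·∏(1−qᵢ) over the active causes.
For the numerator, keep only misconfigured router=true terms: 0.092435 + 0.002901 = 0.095336
The normalizing constant is 0.03·0.827·0.982 + 0.8545·0.827·0.018 + 0.5441·0.173·0.982 + 0.931615·0.173·0.018 = 0.132419
P(misconfigured router | latency alert) = 0.095336/0.132419 ≈ 0.7200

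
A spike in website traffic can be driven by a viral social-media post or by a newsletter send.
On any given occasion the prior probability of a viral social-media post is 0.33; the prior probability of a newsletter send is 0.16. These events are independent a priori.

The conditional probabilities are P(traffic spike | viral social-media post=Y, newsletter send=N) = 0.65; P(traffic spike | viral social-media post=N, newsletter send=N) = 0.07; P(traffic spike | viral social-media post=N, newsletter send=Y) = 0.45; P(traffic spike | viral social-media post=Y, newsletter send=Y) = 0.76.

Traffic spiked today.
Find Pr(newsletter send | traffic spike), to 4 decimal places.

Pr(newsletter send | traffic spike) ≈ 0.2870

Enumerate the 4 (viral social-media post, newsletter send) configurations and weight by the priors:
  P(traffic spike) = 0.07*0.67*0.84 + 0.45*0.67*0.16 + 0.65*0.33*0.84 + 0.76*0.33*0.16
        = 0.039396 + 0.048240 + 0.180180 + 0.040128 = 0.307944
Keeping only the newsletter send-present terms gives 0.088368, so
  P(newsletter send | traffic spike) = 0.088368 / 0.307944 ≈ 0.2870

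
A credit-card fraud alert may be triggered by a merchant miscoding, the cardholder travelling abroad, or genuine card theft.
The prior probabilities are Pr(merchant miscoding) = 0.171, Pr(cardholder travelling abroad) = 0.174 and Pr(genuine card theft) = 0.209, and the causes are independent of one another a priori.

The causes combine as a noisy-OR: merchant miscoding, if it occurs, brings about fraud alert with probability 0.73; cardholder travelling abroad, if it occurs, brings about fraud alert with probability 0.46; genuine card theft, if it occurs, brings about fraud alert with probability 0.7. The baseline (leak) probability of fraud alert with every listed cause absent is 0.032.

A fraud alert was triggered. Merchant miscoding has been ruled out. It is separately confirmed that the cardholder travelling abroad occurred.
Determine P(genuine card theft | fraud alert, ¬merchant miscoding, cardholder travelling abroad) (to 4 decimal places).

Under noisy-OR, P(fraud alert | causes) = 1 − (1−0.032)·∏(1−qᵢ) over the active causes.
P(fraud alert | ¬merchant miscoding, cardholder travelling abroad) = 0.47728·0.791 + 0.843184·0.209 = 0.377528 + 0.176225 = 0.553753
Restricting to configurations with genuine card theft present: 0.843184·0.209 = 0.176225.
So P(genuine card theft | fraud alert, ¬merchant miscoding, cardholder travelling abroad) = 0.176225/0.553753 ≈ 0.3182.

P(genuine card theft | fraud alert, ¬merchant miscoding, cardholder travelling abroad) ≈ 0.3182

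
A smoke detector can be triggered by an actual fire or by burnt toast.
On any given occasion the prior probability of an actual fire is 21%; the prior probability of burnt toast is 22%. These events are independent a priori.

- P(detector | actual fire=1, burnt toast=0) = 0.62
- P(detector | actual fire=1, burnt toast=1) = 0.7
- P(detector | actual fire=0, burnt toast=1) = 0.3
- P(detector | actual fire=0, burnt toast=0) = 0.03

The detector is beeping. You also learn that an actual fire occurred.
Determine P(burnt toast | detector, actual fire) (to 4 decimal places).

Enumerate both values of burnt toast and weight by the priors:
  P(detector | actual fire) = 0.62·0.78 + 0.7·0.22
        = 0.483600 + 0.154000 = 0.637600
The terms with burnt toast present sum to 0.154000, so
  P(burnt toast | detector, actual fire) = 0.154000 / 0.637600 ≈ 0.2415

P(burnt toast | detector, actual fire) ≈ 0.2415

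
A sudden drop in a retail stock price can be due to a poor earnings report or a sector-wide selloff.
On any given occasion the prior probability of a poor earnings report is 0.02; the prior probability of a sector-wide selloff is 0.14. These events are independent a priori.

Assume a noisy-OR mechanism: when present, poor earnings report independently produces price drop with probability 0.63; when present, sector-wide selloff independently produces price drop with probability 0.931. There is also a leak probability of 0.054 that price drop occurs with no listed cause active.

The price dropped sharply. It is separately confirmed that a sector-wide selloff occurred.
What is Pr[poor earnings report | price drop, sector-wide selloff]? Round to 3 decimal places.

Under noisy-OR, P(price drop | causes) = 1 − (1−0.054)·∏(1−qᵢ) over the active causes.
For the numerator, keep only poor earnings report=true terms: 0.975849×0.02 = 0.019517
The normalizing constant is 0.934726×0.98 + 0.975849×0.02 = 0.935548
Posterior = 0.019517 / 0.935548 ≈ 0.021

Pr[poor earnings report | price drop, sector-wide selloff] ≈ 0.021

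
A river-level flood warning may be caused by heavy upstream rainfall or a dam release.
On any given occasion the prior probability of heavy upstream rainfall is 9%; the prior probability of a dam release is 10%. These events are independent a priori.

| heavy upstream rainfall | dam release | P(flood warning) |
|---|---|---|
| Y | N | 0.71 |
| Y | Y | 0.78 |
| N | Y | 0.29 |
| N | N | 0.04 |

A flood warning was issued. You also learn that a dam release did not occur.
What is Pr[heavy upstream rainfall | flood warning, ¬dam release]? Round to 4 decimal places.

For the numerator, keep only heavy upstream rainfall=true terms: 0.71*0.09 = 0.063900
Normalizer over all consistent configurations: 0.04*0.91 + 0.71*0.09 = 0.100300
Posterior = 0.063900 / 0.100300 ≈ 0.6371

Pr[heavy upstream rainfall | flood warning, ¬dam release] ≈ 0.6371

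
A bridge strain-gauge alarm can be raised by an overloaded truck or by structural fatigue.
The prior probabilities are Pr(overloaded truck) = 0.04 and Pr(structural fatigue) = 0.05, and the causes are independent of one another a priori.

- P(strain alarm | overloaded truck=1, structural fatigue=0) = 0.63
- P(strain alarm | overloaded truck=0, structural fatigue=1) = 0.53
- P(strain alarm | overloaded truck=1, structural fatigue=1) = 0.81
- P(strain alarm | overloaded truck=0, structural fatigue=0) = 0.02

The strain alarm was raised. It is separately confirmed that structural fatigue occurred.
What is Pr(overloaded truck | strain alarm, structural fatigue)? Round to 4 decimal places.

Pr(overloaded truck | strain alarm, structural fatigue) ≈ 0.0599

By total probability over both values of overloaded truck:
  P(strain alarm | structural fatigue) = 0.53*0.96 + 0.81*0.04
        = 0.508800 + 0.032400 = 0.541200
Keeping only the overloaded truck-present terms gives 0.032400, so
  P(overloaded truck | strain alarm, structural fatigue) = 0.032400 / 0.541200 ≈ 0.0599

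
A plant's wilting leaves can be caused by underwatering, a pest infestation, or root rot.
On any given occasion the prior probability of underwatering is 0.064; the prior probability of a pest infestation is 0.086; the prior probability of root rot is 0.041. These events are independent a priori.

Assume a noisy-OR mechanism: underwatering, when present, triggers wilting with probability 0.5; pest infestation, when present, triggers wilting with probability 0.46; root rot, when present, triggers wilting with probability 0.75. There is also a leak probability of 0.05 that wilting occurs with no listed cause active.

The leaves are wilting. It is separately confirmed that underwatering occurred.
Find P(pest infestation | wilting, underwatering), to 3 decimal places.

Under noisy-OR, P(wilting | causes) = 1 − (1−0.05)·∏(1−qᵢ) over the active causes.
By total probability over the 4 (pest infestation, root rot) configurations:
  P(wilting | underwatering) = 0.525×0.914×0.959 + 0.88125×0.914×0.041 + 0.7435×0.086×0.959 + 0.935875×0.086×0.041
        = 0.460176 + 0.033024 + 0.061319 + 0.003300 = 0.557819
The terms with pest infestation present sum to 0.064619, so
  P(pest infestation | wilting, underwatering) = 0.064619 / 0.557819 ≈ 0.116

P(pest infestation | wilting, underwatering) ≈ 0.116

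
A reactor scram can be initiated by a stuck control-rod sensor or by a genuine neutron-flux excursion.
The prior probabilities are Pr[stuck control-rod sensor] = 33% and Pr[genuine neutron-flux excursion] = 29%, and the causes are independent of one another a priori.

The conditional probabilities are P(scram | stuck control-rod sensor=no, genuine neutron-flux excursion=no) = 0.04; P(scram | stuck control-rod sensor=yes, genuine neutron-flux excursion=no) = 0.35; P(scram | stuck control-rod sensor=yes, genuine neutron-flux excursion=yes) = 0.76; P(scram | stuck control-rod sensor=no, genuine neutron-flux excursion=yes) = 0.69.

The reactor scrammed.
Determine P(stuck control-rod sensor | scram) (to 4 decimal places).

P(stuck control-rod sensor | scram) ≈ 0.5027

P(scram) = 0.04·0.67·0.71 + 0.69·0.67·0.29 + 0.35·0.33·0.71 + 0.76·0.33·0.29 = 0.019028 + 0.134067 + 0.082005 + 0.072732 = 0.307832
Of this, 0.154737 comes from 0.082005 + 0.072732 (the stuck control-rod sensor=true cases).
Hence the posterior is 0.154737/0.307832 ≈ 0.5027.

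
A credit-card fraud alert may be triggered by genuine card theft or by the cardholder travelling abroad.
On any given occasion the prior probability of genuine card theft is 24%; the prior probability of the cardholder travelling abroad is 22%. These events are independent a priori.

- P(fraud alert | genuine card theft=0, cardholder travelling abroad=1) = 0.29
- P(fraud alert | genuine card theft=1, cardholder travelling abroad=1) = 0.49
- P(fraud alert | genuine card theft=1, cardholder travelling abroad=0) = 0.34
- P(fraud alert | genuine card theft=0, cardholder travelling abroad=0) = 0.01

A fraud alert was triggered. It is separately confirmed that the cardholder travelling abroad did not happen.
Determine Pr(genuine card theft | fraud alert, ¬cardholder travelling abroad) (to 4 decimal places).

Pr(genuine card theft | fraud alert, ¬cardholder travelling abroad) ≈ 0.9148

P(fraud alert | ¬cardholder travelling abroad) = 0.01·0.76 + 0.34·0.24 = 0.007600 + 0.081600 = 0.089200
The genuine card theft-present share is 0.34·0.24 = 0.081600.
P(genuine card theft | fraud alert, ¬cardholder travelling abroad) = 0.081600 / 0.089200 ≈ 0.9148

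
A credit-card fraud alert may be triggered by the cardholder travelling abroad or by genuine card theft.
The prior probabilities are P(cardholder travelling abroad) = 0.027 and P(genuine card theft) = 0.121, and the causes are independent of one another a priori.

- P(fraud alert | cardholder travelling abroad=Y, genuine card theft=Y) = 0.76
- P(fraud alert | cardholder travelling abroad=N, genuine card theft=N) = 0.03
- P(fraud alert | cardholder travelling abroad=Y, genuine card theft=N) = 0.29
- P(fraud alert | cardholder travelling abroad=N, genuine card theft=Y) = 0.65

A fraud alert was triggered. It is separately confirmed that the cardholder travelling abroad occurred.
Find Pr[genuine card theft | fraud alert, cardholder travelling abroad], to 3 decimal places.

Pr[genuine card theft | fraud alert, cardholder travelling abroad] ≈ 0.265

By total probability over both values of genuine card theft:
  P(fraud alert | cardholder travelling abroad) = 0.29·0.879 + 0.76·0.121
        = 0.254910 + 0.091960 = 0.346870
Keeping only the genuine card theft-present terms gives 0.091960, so
  P(genuine card theft | fraud alert, cardholder travelling abroad) = 0.091960 / 0.346870 ≈ 0.265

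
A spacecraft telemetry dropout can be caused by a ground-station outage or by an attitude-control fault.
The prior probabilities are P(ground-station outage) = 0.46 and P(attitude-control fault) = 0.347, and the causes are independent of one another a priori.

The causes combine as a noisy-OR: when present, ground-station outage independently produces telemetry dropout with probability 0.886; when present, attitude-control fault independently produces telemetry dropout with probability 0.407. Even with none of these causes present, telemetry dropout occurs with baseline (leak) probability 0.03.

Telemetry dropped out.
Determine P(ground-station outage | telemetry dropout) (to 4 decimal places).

P(ground-station outage | telemetry dropout) ≈ 0.8220

Under noisy-OR, P(telemetry dropout | causes) = 1 − (1−0.03)·∏(1−qᵢ) over the active causes.
P(telemetry dropout) = 0.03×0.54×0.653 + 0.42479×0.54×0.347 + 0.88942×0.46×0.653 + 0.934426×0.46×0.347 = 0.010579 + 0.079597 + 0.267164 + 0.149153 = 0.506493
Restricting to configurations with ground-station outage present: 0.267164 + 0.149153 = 0.416317.
P(ground-station outage | telemetry dropout) = 0.416317 / 0.506493 ≈ 0.8220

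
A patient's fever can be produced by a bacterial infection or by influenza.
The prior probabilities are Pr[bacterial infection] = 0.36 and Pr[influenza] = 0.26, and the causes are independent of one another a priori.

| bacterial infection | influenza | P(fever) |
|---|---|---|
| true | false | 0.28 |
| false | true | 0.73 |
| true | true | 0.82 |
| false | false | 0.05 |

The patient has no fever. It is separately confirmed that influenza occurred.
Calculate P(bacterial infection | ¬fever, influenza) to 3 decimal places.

P(bacterial infection | ¬fever, influenza) ≈ 0.273

Enumerate both values of bacterial infection and weight by the priors:
  P(¬fever | influenza) = 0.27·0.64 + 0.18·0.36
        = 0.172800 + 0.064800 = 0.237600
Configurations with bacterial infection contribute 0.064800, so
  P(bacterial infection | ¬fever, influenza) = 0.064800 / 0.237600 ≈ 0.273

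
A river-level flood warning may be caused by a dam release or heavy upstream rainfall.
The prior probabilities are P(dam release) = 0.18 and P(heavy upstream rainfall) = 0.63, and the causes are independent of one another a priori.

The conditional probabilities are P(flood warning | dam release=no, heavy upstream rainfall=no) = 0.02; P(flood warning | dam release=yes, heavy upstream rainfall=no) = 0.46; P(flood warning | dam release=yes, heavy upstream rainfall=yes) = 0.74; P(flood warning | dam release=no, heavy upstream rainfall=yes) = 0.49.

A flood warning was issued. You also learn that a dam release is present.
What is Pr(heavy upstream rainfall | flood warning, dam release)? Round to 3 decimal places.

Pr(heavy upstream rainfall | flood warning, dam release) ≈ 0.733

By total probability over both values of heavy upstream rainfall:
  P(flood warning | dam release) = 0.46*0.37 + 0.74*0.63
        = 0.170200 + 0.466200 = 0.636400
Configurations with heavy upstream rainfall contribute 0.466200, so
  P(heavy upstream rainfall | flood warning, dam release) = 0.466200 / 0.636400 ≈ 0.733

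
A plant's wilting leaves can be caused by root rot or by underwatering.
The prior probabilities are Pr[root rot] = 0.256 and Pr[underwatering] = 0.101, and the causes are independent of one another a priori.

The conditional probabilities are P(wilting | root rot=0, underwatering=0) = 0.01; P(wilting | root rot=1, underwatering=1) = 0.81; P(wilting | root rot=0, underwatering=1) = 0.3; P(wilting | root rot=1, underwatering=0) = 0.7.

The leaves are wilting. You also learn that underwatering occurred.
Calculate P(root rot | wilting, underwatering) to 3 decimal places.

Enumerate both values of root rot and weight by the priors:
  P(wilting | underwatering) = 0.3·0.744 + 0.81·0.256
        = 0.223200 + 0.207360 = 0.430560
The terms with root rot present sum to 0.207360, so
  P(root rot | wilting, underwatering) = 0.207360 / 0.430560 ≈ 0.482

P(root rot | wilting, underwatering) ≈ 0.482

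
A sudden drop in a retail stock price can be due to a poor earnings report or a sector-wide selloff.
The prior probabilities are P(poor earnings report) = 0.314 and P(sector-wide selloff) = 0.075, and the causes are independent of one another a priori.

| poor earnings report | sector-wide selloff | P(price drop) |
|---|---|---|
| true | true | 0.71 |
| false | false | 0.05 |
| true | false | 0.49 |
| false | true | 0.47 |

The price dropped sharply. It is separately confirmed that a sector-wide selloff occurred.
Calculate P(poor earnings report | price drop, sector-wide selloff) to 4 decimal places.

P(price drop | sector-wide selloff) = 0.47×0.686 + 0.71×0.314 = 0.322420 + 0.222940 = 0.545360
Of this, 0.222940 comes from 0.71×0.314 (the poor earnings report=true cases).
So P(poor earnings report | price drop, sector-wide selloff) = 0.222940/0.545360 ≈ 0.4088.

P(poor earnings report | price drop, sector-wide selloff) ≈ 0.4088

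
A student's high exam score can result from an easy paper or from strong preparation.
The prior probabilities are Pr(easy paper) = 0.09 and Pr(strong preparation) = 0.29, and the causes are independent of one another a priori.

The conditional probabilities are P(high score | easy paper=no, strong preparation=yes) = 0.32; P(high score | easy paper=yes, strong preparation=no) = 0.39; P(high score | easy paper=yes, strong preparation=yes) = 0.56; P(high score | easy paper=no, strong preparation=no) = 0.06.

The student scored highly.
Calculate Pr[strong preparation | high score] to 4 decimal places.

Pr[strong preparation | high score] ≈ 0.6087

Enumerate the 4 (easy paper, strong preparation) configurations and weight by the priors:
  P(high score) = 0.06*0.91*0.71 + 0.32*0.91*0.29 + 0.39*0.09*0.71 + 0.56*0.09*0.29
        = 0.038766 + 0.084448 + 0.024921 + 0.014616 = 0.162751
The terms with strong preparation present sum to 0.099064, so
  P(strong preparation | high score) = 0.099064 / 0.162751 ≈ 0.6087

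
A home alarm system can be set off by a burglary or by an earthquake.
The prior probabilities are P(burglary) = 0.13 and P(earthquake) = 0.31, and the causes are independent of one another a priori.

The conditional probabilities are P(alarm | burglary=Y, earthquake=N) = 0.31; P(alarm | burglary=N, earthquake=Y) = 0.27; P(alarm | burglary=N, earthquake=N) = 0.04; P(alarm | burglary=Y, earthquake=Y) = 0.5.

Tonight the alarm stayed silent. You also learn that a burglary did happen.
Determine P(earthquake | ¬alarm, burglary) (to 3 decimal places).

For the numerator, keep only earthquake=true terms: 0.5×0.31 = 0.155000
Denominator P(¬alarm | burglary): 0.69×0.69 + 0.5×0.31 = 0.631100
P(earthquake | ¬alarm, burglary) = 0.155000/0.631100 ≈ 0.246

P(earthquake | ¬alarm, burglary) ≈ 0.246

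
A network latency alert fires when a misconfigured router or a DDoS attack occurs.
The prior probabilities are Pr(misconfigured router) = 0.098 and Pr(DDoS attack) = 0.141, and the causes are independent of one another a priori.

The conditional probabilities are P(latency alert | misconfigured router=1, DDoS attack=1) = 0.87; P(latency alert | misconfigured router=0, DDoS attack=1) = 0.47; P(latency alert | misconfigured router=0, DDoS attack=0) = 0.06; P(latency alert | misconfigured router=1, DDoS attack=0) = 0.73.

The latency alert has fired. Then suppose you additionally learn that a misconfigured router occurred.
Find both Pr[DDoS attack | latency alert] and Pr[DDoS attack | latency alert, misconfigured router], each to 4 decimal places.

Pr[DDoS attack | latency alert] ≈ 0.3995; Pr[DDoS attack | latency alert, misconfigured router] ≈ 0.1636

Weight on DDoS attack=true, given the evidence: 0.059776 + 0.012022 = 0.071798
Denominator P(latency alert): 0.06·0.902·0.859 + 0.47·0.902·0.141 + 0.73·0.098·0.859 + 0.87·0.098·0.141 = 0.179740
Posterior = 0.071798 / 0.179740 ≈ 0.3995

Now condition on the additional information:
P(latency alert | misconfigured router) = 0.73·0.859 + 0.87·0.141 = 0.627070 + 0.122670 = 0.749740
Restricting to configurations with DDoS attack present: 0.87·0.141 = 0.122670.
P(DDoS attack | latency alert, misconfigured router) = 0.122670 / 0.749740 ≈ 0.1636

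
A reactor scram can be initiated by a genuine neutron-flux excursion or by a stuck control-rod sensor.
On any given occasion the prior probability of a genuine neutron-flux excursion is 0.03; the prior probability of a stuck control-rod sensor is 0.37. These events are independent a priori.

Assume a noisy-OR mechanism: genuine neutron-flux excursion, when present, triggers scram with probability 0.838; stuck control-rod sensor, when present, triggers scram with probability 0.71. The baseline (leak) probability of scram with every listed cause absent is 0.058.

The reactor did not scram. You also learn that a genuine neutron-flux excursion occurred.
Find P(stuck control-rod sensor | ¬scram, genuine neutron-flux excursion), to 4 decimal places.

Under noisy-OR, P(scram | causes) = 1 − (1−0.058)·∏(1−qᵢ) over the active causes.
Numerator (weight on configurations with stuck control-rod sensor): 0.044255·0.37 = 0.016374
The normalizing constant is 0.152604·0.63 + 0.044255·0.37 = 0.112515
P(stuck control-rod sensor | ¬scram, genuine neutron-flux excursion) = 0.016374/0.112515 ≈ 0.1455

P(stuck control-rod sensor | ¬scram, genuine neutron-flux excursion) ≈ 0.1455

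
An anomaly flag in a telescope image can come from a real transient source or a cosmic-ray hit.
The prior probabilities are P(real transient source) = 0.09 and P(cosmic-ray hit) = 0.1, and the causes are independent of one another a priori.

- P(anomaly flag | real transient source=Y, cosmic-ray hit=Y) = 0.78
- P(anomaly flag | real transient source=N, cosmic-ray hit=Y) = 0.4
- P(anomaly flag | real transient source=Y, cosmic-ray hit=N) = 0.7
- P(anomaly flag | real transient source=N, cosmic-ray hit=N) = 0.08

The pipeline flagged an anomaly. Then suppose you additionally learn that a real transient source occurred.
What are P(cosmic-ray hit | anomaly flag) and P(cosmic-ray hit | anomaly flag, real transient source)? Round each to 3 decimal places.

By total probability over the 4 (real transient source, cosmic-ray hit) configurations:
  P(anomaly flag) = 0.08×0.91×0.9 + 0.4×0.91×0.1 + 0.7×0.09×0.9 + 0.78×0.09×0.1
        = 0.065520 + 0.036400 + 0.056700 + 0.007020 = 0.165640
Keeping only the cosmic-ray hit-present terms gives 0.043420, so
  P(cosmic-ray hit | anomaly flag) = 0.043420 / 0.165640 ≈ 0.262

Now condition on the additional information:
P(anomaly flag | real transient source) = 0.7*0.9 + 0.78*0.1 = 0.630000 + 0.078000 = 0.708000
Restricting to configurations with cosmic-ray hit present: 0.78*0.1 = 0.078000.
P(cosmic-ray hit | anomaly flag, real transient source) = 0.078000 / 0.708000 ≈ 0.110

P(cosmic-ray hit | anomaly flag) ≈ 0.262; P(cosmic-ray hit | anomaly flag, real transient source) ≈ 0.110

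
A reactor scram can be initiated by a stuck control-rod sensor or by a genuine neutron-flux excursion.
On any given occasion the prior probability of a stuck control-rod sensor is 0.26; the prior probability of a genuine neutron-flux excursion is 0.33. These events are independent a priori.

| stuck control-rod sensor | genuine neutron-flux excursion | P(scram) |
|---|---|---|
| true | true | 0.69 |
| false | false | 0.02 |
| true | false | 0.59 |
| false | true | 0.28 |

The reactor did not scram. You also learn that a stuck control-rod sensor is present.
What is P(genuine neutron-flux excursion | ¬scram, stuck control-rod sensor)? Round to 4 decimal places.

P(genuine neutron-flux excursion | ¬scram, stuck control-rod sensor) ≈ 0.2714

Numerator (weight on configurations with genuine neutron-flux excursion): 0.31·0.33 = 0.102300
Denominator P(¬scram | stuck control-rod sensor): 0.41·0.67 + 0.31·0.33 = 0.377000
P(genuine neutron-flux excursion | ¬scram, stuck control-rod sensor) = 0.102300/0.377000 ≈ 0.2714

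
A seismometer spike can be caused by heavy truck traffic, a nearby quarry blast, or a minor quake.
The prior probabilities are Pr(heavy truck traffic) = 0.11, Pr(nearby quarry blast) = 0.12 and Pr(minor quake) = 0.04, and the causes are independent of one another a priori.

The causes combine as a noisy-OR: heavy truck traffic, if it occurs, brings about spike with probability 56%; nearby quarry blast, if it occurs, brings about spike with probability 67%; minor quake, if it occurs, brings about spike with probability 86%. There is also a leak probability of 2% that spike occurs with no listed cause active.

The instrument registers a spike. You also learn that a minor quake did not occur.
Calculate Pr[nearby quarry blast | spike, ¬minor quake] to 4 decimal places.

Under noisy-OR, P(spike | causes) = 1 − (1−0.02)·∏(1−qᵢ) over the active causes.
For the numerator, keep only nearby quarry blast=true terms: 0.072261 + 0.011322 = 0.083583
Denominator P(spike | ¬minor quake): 0.02*0.89*0.88 + 0.6766*0.89*0.12 + 0.5688*0.11*0.88 + 0.857704*0.11*0.12 = 0.154307
Posterior = 0.083583 / 0.154307 ≈ 0.5417

Pr[nearby quarry blast | spike, ¬minor quake] ≈ 0.5417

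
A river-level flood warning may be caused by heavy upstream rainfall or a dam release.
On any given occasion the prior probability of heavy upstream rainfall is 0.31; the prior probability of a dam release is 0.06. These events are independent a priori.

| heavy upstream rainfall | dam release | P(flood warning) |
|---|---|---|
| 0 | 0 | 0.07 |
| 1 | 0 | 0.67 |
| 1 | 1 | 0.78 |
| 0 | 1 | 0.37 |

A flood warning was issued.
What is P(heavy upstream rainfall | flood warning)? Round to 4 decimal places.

P(heavy upstream rainfall | flood warning) ≈ 0.7755

Enumerate the 4 (heavy upstream rainfall, dam release) configurations and weight by the priors:
  P(flood warning) = 0.07×0.69×0.94 + 0.37×0.69×0.06 + 0.67×0.31×0.94 + 0.78×0.31×0.06
        = 0.045402 + 0.015318 + 0.195238 + 0.014508 = 0.270466
The terms with heavy upstream rainfall present sum to 0.209746, so
  P(heavy upstream rainfall | flood warning) = 0.209746 / 0.270466 ≈ 0.7755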